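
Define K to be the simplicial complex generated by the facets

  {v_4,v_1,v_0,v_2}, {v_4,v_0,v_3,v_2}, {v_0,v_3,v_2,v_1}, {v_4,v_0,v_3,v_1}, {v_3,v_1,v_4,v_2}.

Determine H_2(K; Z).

H_2 ≅ 0.

We work with the vertex ordering v_0 < v_1 < v_2 < v_3 < v_4. The simplices of K, each written with vertices in increasing order, are:

  0-simplices (5): [v_0], [v_1], [v_2], [v_3], [v_4]
  1-simplices (10): [v_0,v_1], [v_0,v_2], [v_0,v_3], [v_0,v_4], [v_1,v_2], [v_1,v_3], [v_1,v_4], [v_2,v_3], [v_2,v_4], [v_3,v_4]
  2-simplices (10): [v_0,v_1,v_2], [v_0,v_1,v_3], [v_0,v_1,v_4], [v_0,v_2,v_3], [v_0,v_2,v_4], [v_0,v_3,v_4], [v_1,v_2,v_3], [v_1,v_2,v_4], [v_1,v_3,v_4], [v_2,v_3,v_4]
  3-simplices (5): [v_0,v_1,v_2,v_3], [v_0,v_1,v_2,v_4], [v_0,v_1,v_3,v_4], [v_0,v_2,v_3,v_4], [v_1,v_2,v_3,v_4]

so the chain groups are C_0 ≅ Z^5, C_1 ≅ Z^10, C_2 ≅ Z^10, C_3 ≅ Z^5.

The boundary map ∂_1: C_1 → C_0 sends each edge [p,q] (with p < q) to q − p.
The 5×10 boundary matrix has rank 4 and Smith normal form diag(1,1,1,1).

The boundary map ∂_2: C_2 → C_1 acts by ∂[p,q,r] = [q,r] − [p,r] + [p,q]. For instance
  ∂[v_1,v_2,v_4] = [v_2,v_4] − [v_1,v_4] + [v_1,v_2],
  ∂[v_0,v_1,v_3] = [v_1,v_3] − [v_0,v_3] + [v_0,v_1].
This gives a 10×10 integer matrix of rank 6; reducing to Smith normal form yields diagonal entries (1,1,1,1,1,1).

∂_3: C_3 → C_2 sends each 3-simplex σ to the alternating sum Σ_i (−1)^i (σ with its i-th vertex removed). For instance
  ∂[v_0,v_2,v_3,v_4] = [v_2,v_3,v_4] − [v_0,v_3,v_4] + [v_0,v_2,v_4] − [v_0,v_2,v_3],
  ∂[v_1,v_2,v_3,v_4] = [v_2,v_3,v_4] − [v_1,v_3,v_4] + [v_1,v_2,v_4] − [v_1,v_2,v_3].
The resulting 10×5 matrix has rank 4, and its Smith normal form has invariant factors (1,1,1,1).

Computing H_k = (kernel of ∂_k) / (image of ∂_{k+1}):

  H_2: rank ker ∂_2 − rank ∂_3 = (10 − 6) − 4 = 0, and the invariant factors of ∂_3 are all 1, so H_2 ≅ 0.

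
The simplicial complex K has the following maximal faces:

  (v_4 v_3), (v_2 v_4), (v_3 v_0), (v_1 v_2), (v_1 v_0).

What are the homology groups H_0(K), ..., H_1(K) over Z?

H_0 = Z,  H_1 = Z.

Take the total order v_0 < v_1 < v_2 < v_3 < v_4 on the vertex set. Then K (dimension 1) consists of the simplices:

  0-simplices (5): [v_0], [v_1], [v_2], [v_3], [v_4]
  1-simplices (5): [v_0,v_1], [v_0,v_3], [v_1,v_2], [v_2,v_4], [v_3,v_4]

so the chain groups are C_0 ≅ Z^5, C_1 ≅ Z^5.

Boundary ∂_1: C_1 → C_0 sends each edge [p,q] (with p < q) to q − p. For instance
  ∂[v_2,v_4] = [v_4] − [v_2].
The 5×5 boundary matrix has rank 4 and Smith normal form diag(1,1,1,1).

Reading off H_k = ker ∂_k / im ∂_{k+1}:

  H_0: rank C_0 − rank ∂_1 = 5 − 4 = 1, and the invariant factors of ∂_1 are all 1, so H_0 ≅ Z.
  H_1: rank ker ∂_1 − rank ∂_2 = (5 − 4) − 0 = 1, and there is no ∂_2, so H_1 ≅ Z.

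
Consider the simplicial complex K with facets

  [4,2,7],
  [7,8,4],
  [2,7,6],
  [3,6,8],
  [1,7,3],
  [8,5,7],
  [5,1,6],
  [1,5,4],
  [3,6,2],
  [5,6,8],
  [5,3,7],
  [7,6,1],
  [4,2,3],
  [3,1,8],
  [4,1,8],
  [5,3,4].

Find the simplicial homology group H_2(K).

H_2 = Z.

We work with the vertex ordering 1 < 2 < 3 < 4 < 5 < 6 < 7 < 8. The simplices of K, each written with vertices in increasing order, are:

  0-simplices (8): [1], [2], [3], [4], [5], [6], [7], [8]
  1-simplices (24): (24 of them)
  2-simplices (16): [1,3,7], [1,3,8], [1,4,5], [1,4,8], [1,5,6], [1,6,7], [2,3,4], [2,3,6], [2,4,7], [2,6,7], [3,4,5], [3,5,7], [3,6,8], [4,7,8], [5,6,8], [5,7,8]

so the chain groups are C_0 ≅ Z^8, C_1 ≅ Z^24, C_2 ≅ Z^16.

Boundary ∂_1: C_1 → C_0 maps an edge to its endpoints' difference, ∂[p,q] = q − p.
This gives a 8×24 integer matrix of rank 7; reducing to Smith normal form yields diagonal entries (1,1,1,1,1,1,1).

∂_2: C_2 → C_1 maps a triangle to the signed sum of its edges. For instance
  ∂[1,5,6] = [5,6] − [1,6] + [1,5],
  ∂[1,4,5] = [4,5] − [1,5] + [1,4].
The 24×16 boundary matrix has rank 15 and Smith normal form diag(1,1,1,1,1,1,1,1,1,1,1,1,1,1,1).

Now H_k = ker ∂_k / im ∂_{k+1}, so:

  H_2: rank ker ∂_2 − rank ∂_3 = (16 − 15) − 0 = 1, and there is no ∂_3, so H_2 ≅ Z.

(K is a triangulation of the torus T^2.)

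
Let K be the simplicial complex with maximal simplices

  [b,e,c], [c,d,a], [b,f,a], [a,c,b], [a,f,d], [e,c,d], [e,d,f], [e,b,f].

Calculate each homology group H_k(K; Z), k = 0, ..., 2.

Order the vertices as a < b < c < d < e < f. Listing each simplex with vertices in this order, K has dimension 2 with simplices:

  0-simplices (6): a, b, c, d, e, f
  1-simplices (12): ab, ac, ad, af, bc, be, bf, cd, ce, de, df, ef
  2-simplices (8): abc, abf, acd, adf, bce, bef, cde, def

so the chain groups are C_0 ≅ Z^6, C_1 ≅ Z^12, C_2 ≅ Z^8.

Boundary ∂_1: C_1 → C_0 maps an edge to its endpoints' difference, ∂[p,q] = q − p.
As a 6×12 matrix over Z this has rank 5, with invariant factors (1,1,1,1,1).

∂_2: C_2 → C_1 acts by ∂[p,q,r] = [q,r] − [p,r] + [p,q]. For instance
  ∂adf = df − af + ad,
  ∂acd = cd − ad + ac.
The resulting 12×8 matrix has rank 7, and its Smith normal form has invariant factors (1,1,1,1,1,1,1).

Now H_k = ker ∂_k / im ∂_{k+1}, so:

  H_0: rank C_0 − rank ∂_1 = 6 − 5 = 1, and the invariant factors of ∂_1 are all 1, so H_0 ≅ Z.
  H_1: rank ker ∂_1 − rank ∂_2 = (12 − 5) − 7 = 0, and the invariant factors of ∂_2 are all 1, so H_1 ≅ 0.
  H_2: rank ker ∂_2 − rank ∂_3 = (8 − 7) − 0 = 1, and there is no ∂_3, so H_2 ≅ Z.

As a check, the Euler characteristic is 6 − 12 + 8 = 2, which agrees with 1 − 0 + 1 = 2.

H_0 ≅ Z,  H_1 = 0,  H_2 ≅ Z.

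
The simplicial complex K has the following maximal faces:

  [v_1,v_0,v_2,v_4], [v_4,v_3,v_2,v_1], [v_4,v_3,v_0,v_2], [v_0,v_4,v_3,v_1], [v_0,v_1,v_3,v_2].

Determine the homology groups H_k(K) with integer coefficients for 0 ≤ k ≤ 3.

H_0 ≅ Z,  H_1 = 0,  H_2 = 0,  H_3 ≅ Z.

Fix the vertex order v_0 < v_1 < v_2 < v_3 < v_4 and write every simplex with vertices in increasing order. Then dim K = 3 and the simplices of K are:

  0-simplices (5): [v_0], [v_1], [v_2], [v_3], [v_4]
  1-simplices (10): [v_0,v_1], [v_0,v_2], [v_0,v_3], [v_0,v_4], [v_1,v_2], [v_1,v_3], [v_1,v_4], [v_2,v_3], [v_2,v_4], [v_3,v_4]
  2-simplices (10): [v_0,v_1,v_2], [v_0,v_1,v_3], [v_0,v_1,v_4], [v_0,v_2,v_3], [v_0,v_2,v_4], [v_0,v_3,v_4], [v_1,v_2,v_3], [v_1,v_2,v_4], [v_1,v_3,v_4], [v_2,v_3,v_4]
  3-simplices (5): [v_0,v_1,v_2,v_3], [v_0,v_1,v_2,v_4], [v_0,v_1,v_3,v_4], [v_0,v_2,v_3,v_4], [v_1,v_2,v_3,v_4]

so the chain groups are C_0 ≅ Z^5, C_1 ≅ Z^10, C_2 ≅ Z^10, C_3 ≅ Z^5.

∂_1: C_1 → C_0 sends each edge [p,q] (with p < q) to q − p. For instance
  ∂[v_1,v_3] = [v_3] − [v_1].
The 5×10 boundary matrix has rank 4 and Smith normal form diag(1,1,1,1).

∂_2: C_2 → C_1 sends each 2-simplex [p,q,r] to [q,r] − [p,r] + [p,q]. For instance
  ∂[v_0,v_1,v_2] = [v_1,v_2] − [v_0,v_2] + [v_0,v_1],
  ∂[v_1,v_3,v_4] = [v_3,v_4] − [v_1,v_4] + [v_1,v_3].
The 10×10 boundary matrix has rank 6 and Smith normal form diag(1,1,1,1,1,1).

Boundary ∂_3: C_3 → C_2 sends each 3-simplex σ to the alternating sum Σ_i (−1)^i (σ with its i-th vertex removed). For instance
  ∂[v_0,v_1,v_2,v_3] = [v_1,v_2,v_3] − [v_0,v_2,v_3] + [v_0,v_1,v_3] − [v_0,v_1,v_2],
  ∂[v_1,v_2,v_3,v_4] = [v_2,v_3,v_4] − [v_1,v_3,v_4] + [v_1,v_2,v_4] − [v_1,v_2,v_3].
The resulting 10×5 matrix has rank 4, and its Smith normal form has invariant factors (1,1,1,1).

Reading off H_k = ker ∂_k / im ∂_{k+1}:

  H_0: rank C_0 − rank ∂_1 = 5 − 4 = 1, and the invariant factors of ∂_1 are all 1, so H_0 ≅ Z.
  H_1: rank ker ∂_1 − rank ∂_2 = (10 − 4) − 6 = 0, and the invariant factors of ∂_2 are all 1, so H_1 ≅ 0.
  H_2: rank ker ∂_2 − rank ∂_3 = (10 − 6) − 4 = 0, and the invariant factors of ∂_3 are all 1, so H_2 ≅ 0.
  H_3: rank ker ∂_3 − rank ∂_4 = (5 − 4) − 0 = 1, and there is no ∂_4, so H_3 ≅ Z.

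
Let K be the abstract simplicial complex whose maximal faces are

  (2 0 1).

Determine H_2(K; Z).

H_2 = 0.

Take the total order 0 < 1 < 2 on the vertex set. Then K (dimension 2) consists of the simplices:

  0-simplices (3): [0], [1], [2]
  1-simplices (3): [0,1], [0,2], [1,2]
  2-simplices (1): [0,1,2]

giving chain groups C_0 ≅ Z^3, C_1 ≅ Z^3, C_2 ≅ Z^1.

∂_1: C_1 → C_0 maps an edge to its endpoints' difference, ∂[p,q] = q − p.
The 3×3 boundary matrix has rank 2 and Smith normal form diag(1,1).

The boundary map ∂_2: C_2 → C_1 maps a triangle to the signed sum of its edges. For instance
  ∂[0,1,2] = [1,2] − [0,2] + [0,1].
The resulting 3×1 matrix has rank 1, and its Smith normal form has invariant factors (1).

Computing H_k = (kernel of ∂_k) / (image of ∂_{k+1}):

  H_2: rank ker ∂_2 − rank ∂_3 = (1 − 1) − 0 = 0, and there is no ∂_3, so H_2 = 0.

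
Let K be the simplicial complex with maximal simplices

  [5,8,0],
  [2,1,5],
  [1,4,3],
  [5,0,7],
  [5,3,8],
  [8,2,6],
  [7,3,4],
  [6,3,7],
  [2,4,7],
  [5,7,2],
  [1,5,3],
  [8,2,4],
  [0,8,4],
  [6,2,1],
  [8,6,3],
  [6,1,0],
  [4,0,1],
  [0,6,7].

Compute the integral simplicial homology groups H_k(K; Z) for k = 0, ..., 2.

H_0 ≅ Z,  H_1 ≅ Z^2,  H_2 ≅ Z.

Fix the vertex order 0 < 1 < 2 < 3 < 4 < 5 < 6 < 7 < 8 and write every simplex with vertices in increasing order. Then dim K = 2 and the simplices of K are:

  0-simplices (9): [0], [1], [2], [3], [4], [5], [6], [7], [8]
  1-simplices (27): (27 of them)
  2-simplices (18): [0,1,4], [0,1,6], [0,4,8], [0,5,7], [0,5,8], [0,6,7], [1,2,5], [1,2,6], [1,3,4], [1,3,5], [2,4,7], [2,4,8], [2,5,7], [2,6,8], [3,4,7], [3,5,8], [3,6,7], [3,6,8]

so the chain groups are C_0 ≅ Z^9, C_1 ≅ Z^27, C_2 ≅ Z^18.

∂_1: C_1 → C_0 is given by ∂[p,q] = [q] − [p]. For instance
  ∂[6,8] = [8] − [6].
The 9×27 boundary matrix has rank 8 and Smith normal form diag(1,1,1,1,1,1,1,1).

The boundary map ∂_2: C_2 → C_1 maps a triangle to the signed sum of its edges. For instance
  ∂[3,4,7] = [4,7] − [3,7] + [3,4],
  ∂[0,5,8] = [5,8] − [0,8] + [0,5].
As a 27×18 matrix over Z this has rank 17, with invariant factors (1,1,1,1,1,1,1,1,1,1,1,1,1,1,1,1,1).

Reading off H_k = ker ∂_k / im ∂_{k+1}:

  H_0: rank C_0 − rank ∂_1 = 9 − 8 = 1, and the invariant factors of ∂_1 are all 1, so H_0 = Z.
  H_1: rank ker ∂_1 − rank ∂_2 = (27 − 8) − 17 = 2, and the invariant factors of ∂_2 are all 1, so H_1 = Z^2.
  H_2: rank ker ∂_2 − rank ∂_3 = (18 − 17) − 0 = 1, and there is no ∂_3, so H_2 = Z.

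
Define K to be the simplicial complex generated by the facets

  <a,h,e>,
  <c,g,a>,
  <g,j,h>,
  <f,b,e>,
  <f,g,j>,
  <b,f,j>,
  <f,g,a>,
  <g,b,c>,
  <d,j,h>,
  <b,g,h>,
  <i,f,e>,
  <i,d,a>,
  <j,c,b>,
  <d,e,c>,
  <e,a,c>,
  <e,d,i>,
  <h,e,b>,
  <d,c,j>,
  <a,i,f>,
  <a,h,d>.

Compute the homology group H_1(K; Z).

Order the vertices as a < b < c < d < e < f < g < h < i < j. Listing each simplex with vertices in this order, K has dimension 2 with simplices:

  0-simplices (10): a, b, c, d, e, f, g, h, i, j
  1-simplices (30): ac, ad, ae, af, ag, ah, ai, bc, be, bf, bg, bh, bj, cd, ce, cg, cj, de, dh, di, dj, ef, eh, ei, fg, fi, fj, gh, gj, hj
  2-simplices (20): ace, acg, adh, adi, aeh, afg, afi, bcg, bcj, bef, beh, bfj, bgh, cde, cdj, dei, dhj, efi, fgj, ghj

giving chain groups C_0 ≅ Z^10, C_1 ≅ Z^30, C_2 ≅ Z^20.

Boundary ∂_1: C_1 → C_0 maps an edge to its endpoints' difference, ∂[p,q] = q − p.
This gives a 10×30 integer matrix of rank 9; reducing to Smith normal form yields diagonal entries (1,1,1,1,1,1,1,1,1).

Boundary ∂_2: C_2 → C_1 sends each 2-simplex [p,q,r] to [q,r] − [p,r] + [p,q]. For instance
  ∂fgj = gj − fj + fg,
  ∂bfj = fj − bj + bf.
The resulting 30×20 matrix has rank 20, and its Smith normal form has invariant factors (1,1,1,1,1,1,1,1,1,1,1,1,1,1,1,1,1,1,1,2).

From H_k ≅ ker(∂_k) / im(∂_{k+1}) we obtain:

  H_1: rank ker ∂_1 − rank ∂_2 = (30 − 9) − 20 = 1, and ∂_2 has invariant factor 2 > 1, so H_1 = Z ⊕ Z/2.

H_1 = Z ⊕ Z/2.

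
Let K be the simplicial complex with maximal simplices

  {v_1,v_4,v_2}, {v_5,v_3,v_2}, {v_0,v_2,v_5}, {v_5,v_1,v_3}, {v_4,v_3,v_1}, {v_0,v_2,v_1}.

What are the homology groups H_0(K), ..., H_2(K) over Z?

H_0 = Z,  H_1 = Z,  H_2 = 0.

Fix the vertex order v_0 < v_1 < v_2 < v_3 < v_4 < v_5 and write every simplex with vertices in increasing order. Then dim K = 2 and the simplices of K are:

  0-simplices (6): [v_0], [v_1], [v_2], [v_3], [v_4], [v_5]
  1-simplices (12): [v_0,v_1], [v_0,v_2], [v_0,v_5], [v_1,v_2], [v_1,v_3], [v_1,v_4], [v_1,v_5], [v_2,v_3], [v_2,v_4], [v_2,v_5], [v_3,v_4], [v_3,v_5]
  2-simplices (6): [v_0,v_1,v_2], [v_0,v_2,v_5], [v_1,v_2,v_4], [v_1,v_3,v_4], [v_1,v_3,v_5], [v_2,v_3,v_5]

Hence C_0 ≅ Z^6, C_1 ≅ Z^12, C_2 ≅ Z^6.

∂_1: C_1 → C_0 sends each edge [p,q] (with p < q) to q − p.
The resulting 6×12 matrix has rank 5, and its Smith normal form has invariant factors (1,1,1,1,1).

The boundary map ∂_2: C_2 → C_1 maps a triangle to the signed sum of its edges. For instance
  ∂[v_2,v_3,v_5] = [v_3,v_5] − [v_2,v_5] + [v_2,v_3],
  ∂[v_1,v_3,v_5] = [v_3,v_5] − [v_1,v_5] + [v_1,v_3].
The resulting 12×6 matrix has rank 6, and its Smith normal form has invariant factors (1,1,1,1,1,1).

From H_k ≅ ker(∂_k) / im(∂_{k+1}) we obtain:

  H_0: rank C_0 − rank ∂_1 = 6 − 5 = 1, and the invariant factors of ∂_1 are all 1, so H_0 ≅ Z.
  H_1: rank ker ∂_1 − rank ∂_2 = (12 − 5) − 6 = 1, and the invariant factors of ∂_2 are all 1, so H_1 ≅ Z.
  H_2: rank ker ∂_2 − rank ∂_3 = (6 − 6) − 0 = 0, and there is no ∂_3, so H_2 ≅ 0.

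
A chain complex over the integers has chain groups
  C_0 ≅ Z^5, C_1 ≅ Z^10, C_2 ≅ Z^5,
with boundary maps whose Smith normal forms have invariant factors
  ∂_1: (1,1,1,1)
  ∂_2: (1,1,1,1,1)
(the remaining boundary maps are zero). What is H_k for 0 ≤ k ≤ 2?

H_0 ≅ Z,  H_1 ≅ Z,  H_2 = 0.

H_0: b_0 = 5 − 0 − 4 = 1; torsion from ∂_1 factors > 1: none. So H_0 ≅ Z.
H_1: b_1 = 10 − 4 − 5 = 1; torsion from ∂_2 factors > 1: none. So H_1 ≅ Z.
H_2: b_2 = 5 − 5 − 0 = 0; torsion from ∂_3 factors > 1: none. So H_2 ≅ 0.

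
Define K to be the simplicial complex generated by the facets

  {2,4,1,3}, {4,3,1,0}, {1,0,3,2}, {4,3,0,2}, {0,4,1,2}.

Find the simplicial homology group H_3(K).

We work with the vertex ordering 0 < 1 < 2 < 3 < 4. The simplices of K, each written with vertices in increasing order, are:

  0-simplices (5): [0], [1], [2], [3], [4]
  1-simplices (10): [0,1], [0,2], [0,3], [0,4], [1,2], [1,3], [1,4], [2,3], [2,4], [3,4]
  2-simplices (10): [0,1,2], [0,1,3], [0,1,4], [0,2,3], [0,2,4], [0,3,4], [1,2,3], [1,2,4], [1,3,4], [2,3,4]
  3-simplices (5): [0,1,2,3], [0,1,2,4], [0,1,3,4], [0,2,3,4], [1,2,3,4]

giving chain groups C_0 ≅ Z^5, C_1 ≅ Z^10, C_2 ≅ Z^10, C_3 ≅ Z^5.

The boundary map ∂_1: C_1 → C_0 maps an edge to its endpoints' difference, ∂[p,q] = q − p. For instance
  ∂[2,4] = [4] − [2].
As a 5×10 matrix over Z this has rank 4, with invariant factors (1,1,1,1).

∂_2: C_2 → C_1 sends each 2-simplex [p,q,r] to [q,r] − [p,r] + [p,q]. For instance
  ∂[0,2,4] = [2,4] − [0,4] + [0,2],
  ∂[1,2,4] = [2,4] − [1,4] + [1,2].
The 10×10 boundary matrix has rank 6 and Smith normal form diag(1,1,1,1,1,1).

The boundary map ∂_3: C_3 → C_2 sends each 3-simplex σ to the alternating sum Σ_i (−1)^i (σ with its i-th vertex removed). For instance
  ∂[0,2,3,4] = [2,3,4] − [0,3,4] + [0,2,4] − [0,2,3],
  ∂[1,2,3,4] = [2,3,4] − [1,3,4] + [1,2,4] − [1,2,3].
This gives a 10×5 integer matrix of rank 4; reducing to Smith normal form yields diagonal entries (1,1,1,1).

Now H_k = ker ∂_k / im ∂_{k+1}, so:

  H_3: rank ker ∂_3 − rank ∂_4 = (5 − 4) − 0 = 1, and there is no ∂_4, so H_3 ≅ Z.

H_3 ≅ Z.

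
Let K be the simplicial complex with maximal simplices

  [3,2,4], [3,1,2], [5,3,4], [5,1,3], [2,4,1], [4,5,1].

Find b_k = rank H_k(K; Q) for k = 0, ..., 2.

b_0 = 1, b_1 = 0, b_2 = 1.

K has 5 vertices, 9 edges, 6 triangles.
rank ∂_0 = 0, rank ∂_1 = 4 ⇒ b_0 = 5 − 0 − 4 = 1; all invariant factors of ∂_1 are 1 so no torsion. So H_0 ≅ Z.
rank ∂_1 = 4, rank ∂_2 = 5 ⇒ b_1 = 9 − 4 − 5 = 0; all invariant factors of ∂_2 are 1 so no torsion. So H_1 ≅ 0.
rank ∂_2 = 5, rank ∂_3 = 0 ⇒ b_2 = 6 − 5 − 0 = 1. So H_2 ≅ Z.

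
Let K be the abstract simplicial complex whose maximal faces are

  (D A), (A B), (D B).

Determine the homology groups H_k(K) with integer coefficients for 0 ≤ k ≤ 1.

We work with the vertex ordering A < B < D. The simplices of K, each written with vertices in increasing order, are:

  0-simplices (3): A, B, D
  1-simplices (3): AB, AD, BD

so the chain groups are C_0 ≅ Z^3, C_1 ≅ Z^3.

Boundary ∂_1: C_1 → C_0 sends each edge [p,q] (with p < q) to q − p. For instance
  ∂AB = B − A.
As a 3×3 matrix over Z this has rank 2, with invariant factors (1,1).

Computing H_k = (kernel of ∂_k) / (image of ∂_{k+1}):

  H_0: rank C_0 − rank ∂_1 = 3 − 2 = 1, and the invariant factors of ∂_1 are all 1, so H_0 ≅ Z.
  H_1: rank ker ∂_1 − rank ∂_2 = (3 − 2) − 0 = 1, and there is no ∂_2, so H_1 ≅ Z.

H_0 = Z,  H_1 = Z.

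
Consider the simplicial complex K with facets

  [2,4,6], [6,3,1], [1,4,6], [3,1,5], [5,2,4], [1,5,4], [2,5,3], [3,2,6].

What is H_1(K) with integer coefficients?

H_1 ≅ 0.

Order the vertices as 1 < 2 < 3 < 4 < 5 < 6. Listing each simplex with vertices in this order, K has dimension 2 with simplices:

  0-simplices (6): [1], [2], [3], [4], [5], [6]
  1-simplices (12): [1,3], [1,4], [1,5], [1,6], [2,3], [2,4], [2,5], [2,6], [3,5], [3,6], [4,5], [4,6]
  2-simplices (8): [1,3,5], [1,3,6], [1,4,5], [1,4,6], [2,3,5], [2,3,6], [2,4,5], [2,4,6]

Hence C_0 ≅ Z^6, C_1 ≅ Z^12, C_2 ≅ Z^8.

The boundary map ∂_1: C_1 → C_0 sends each edge [p,q] (with p < q) to q − p. For instance
  ∂[2,3] = [3] − [2].
The resulting 6×12 matrix has rank 5, and its Smith normal form has invariant factors (1,1,1,1,1).

Boundary ∂_2: C_2 → C_1 sends each 2-simplex [p,q,r] to [q,r] − [p,r] + [p,q]. For instance
  ∂[1,3,6] = [3,6] − [1,6] + [1,3],
  ∂[2,3,5] = [3,5] − [2,5] + [2,3].
The resulting 12×8 matrix has rank 7, and its Smith normal form has invariant factors (1,1,1,1,1,1,1).

Computing H_k = (kernel of ∂_k) / (image of ∂_{k+1}):

  H_1: rank ker ∂_1 − rank ∂_2 = (12 − 5) − 7 = 0, and the invariant factors of ∂_2 are all 1, so H_1 ≅ 0.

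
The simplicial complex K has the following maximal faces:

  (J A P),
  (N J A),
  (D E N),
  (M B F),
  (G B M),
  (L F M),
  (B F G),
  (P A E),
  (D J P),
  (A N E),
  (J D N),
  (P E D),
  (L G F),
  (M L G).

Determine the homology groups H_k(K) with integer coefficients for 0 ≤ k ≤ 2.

H_0 ≅ Z^2,  H_1 = 0,  H_2 ≅ Z^2.

We work with the vertex ordering A < B < D < E < F < G < J < L < M < N < P. The simplices of K, each written with vertices in increasing order, are:

  0-simplices (11): A, B, D, E, F, G, J, L, M, N, P
  1-simplices (21): AE, AJ, AN, AP, BF, BG, BM, DE, DJ, DN, DP, EN, EP, FG, FL, FM, GL, GM, JN, JP, LM
  2-simplices (14): AEN, AEP, AJN, AJP, BFG, BFM, BGM, DEN, DEP, DJN, DJP, FGL, FLM, GLM

giving chain groups C_0 ≅ Z^11, C_1 ≅ Z^21, C_2 ≅ Z^14.

∂_1: C_1 → C_0 maps an edge to its endpoints' difference, ∂[p,q] = q − p. For instance
  ∂JN = N − J.
The 11×21 boundary matrix has rank 9 and Smith normal form diag(1,1,1,1,1,1,1,1,1).

The boundary map ∂_2: C_2 → C_1 sends each 2-simplex [p,q,r] to [q,r] − [p,r] + [p,q]. For instance
  ∂BFM = FM − BM + BF,
  ∂AJP = JP − AP + AJ.
The 21×14 boundary matrix has rank 12 and Smith normal form diag(1,1,1,1,1,1,1,1,1,1,1,1).

Now H_k = ker ∂_k / im ∂_{k+1}, so:

  H_0: rank C_0 − rank ∂_1 = 11 − 9 = 2, and the invariant factors of ∂_1 are all 1, so H_0 = Z^2.
  H_1: rank ker ∂_1 − rank ∂_2 = (21 − 9) − 12 = 0, and the invariant factors of ∂_2 are all 1, so H_1 = 0.
  H_2: rank ker ∂_2 − rank ∂_3 = (14 − 12) − 0 = 2, and there is no ∂_3, so H_2 = Z^2.

(K is a triangulation of the disjoint union of the 2-sphere S^2 and the 2-sphere S^2.)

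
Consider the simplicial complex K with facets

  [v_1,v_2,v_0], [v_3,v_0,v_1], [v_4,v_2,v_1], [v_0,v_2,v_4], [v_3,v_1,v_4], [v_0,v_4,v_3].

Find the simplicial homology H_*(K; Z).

Order the vertices as v_0 < v_1 < v_2 < v_3 < v_4. Listing each simplex with vertices in this order, K has dimension 2 with simplices:

  0-simplices (5): [v_0], [v_1], [v_2], [v_3], [v_4]
  1-simplices (9): [v_0,v_1], [v_0,v_2], [v_0,v_3], [v_0,v_4], [v_1,v_2], [v_1,v_3], [v_1,v_4], [v_2,v_4], [v_3,v_4]
  2-simplices (6): [v_0,v_1,v_2], [v_0,v_1,v_3], [v_0,v_2,v_4], [v_0,v_3,v_4], [v_1,v_2,v_4], [v_1,v_3,v_4]

giving chain groups C_0 ≅ Z^5, C_1 ≅ Z^9, C_2 ≅ Z^6.

Boundary ∂_1: C_1 → C_0 sends each edge [p,q] (with p < q) to q − p.
This gives a 5×9 integer matrix of rank 4; reducing to Smith normal form yields diagonal entries (1,1,1,1).

Boundary ∂_2: C_2 → C_1 sends each 2-simplex [p,q,r] to [q,r] − [p,r] + [p,q]. For instance
  ∂[v_0,v_1,v_2] = [v_1,v_2] − [v_0,v_2] + [v_0,v_1],
  ∂[v_1,v_3,v_4] = [v_3,v_4] − [v_1,v_4] + [v_1,v_3].
As a 9×6 matrix over Z this has rank 5, with invariant factors (1,1,1,1,1).

Computing H_k = (kernel of ∂_k) / (image of ∂_{k+1}):

  H_0: rank C_0 − rank ∂_1 = 5 − 4 = 1, and the invariant factors of ∂_1 are all 1, so H_0 = Z.
  H_1: rank ker ∂_1 − rank ∂_2 = (9 − 4) − 5 = 0, and the invariant factors of ∂_2 are all 1, so H_1 = 0.
  H_2: rank ker ∂_2 − rank ∂_3 = (6 − 5) − 0 = 1, and there is no ∂_3, so H_2 = Z.

As a check, the Euler characteristic is 5 − 9 + 6 = 2, which agrees with 1 − 0 + 1 = 2.

H_0 ≅ Z,  H_1 = 0,  H_2 ≅ Z.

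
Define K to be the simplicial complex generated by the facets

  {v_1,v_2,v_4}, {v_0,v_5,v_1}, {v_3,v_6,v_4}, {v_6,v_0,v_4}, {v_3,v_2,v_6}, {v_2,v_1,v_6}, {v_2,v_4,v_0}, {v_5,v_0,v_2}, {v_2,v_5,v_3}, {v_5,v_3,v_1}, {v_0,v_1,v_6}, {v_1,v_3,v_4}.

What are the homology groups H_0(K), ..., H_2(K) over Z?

H_0 ≅ Z,  H_1 ≅ Z/2Z,  H_2 = 0.

We work with the vertex ordering v_0 < v_1 < v_2 < v_3 < v_4 < v_5 < v_6. The simplices of K, each written with vertices in increasing order, are:

  0-simplices (7): [v_0], [v_1], [v_2], [v_3], [v_4], [v_5], [v_6]
  1-simplices (18): (18 of them)
  2-simplices (12): (12 of them)

giving chain groups C_0 ≅ Z^7, C_1 ≅ Z^18, C_2 ≅ Z^12.

The boundary map ∂_1: C_1 → C_0 sends each edge [p,q] (with p < q) to q − p.
As a 7×18 matrix over Z this has rank 6, with invariant factors (1,1,1,1,1,1).

Boundary ∂_2: C_2 → C_1 sends each 2-simplex [p,q,r] to [q,r] − [p,r] + [p,q]. For instance
  ∂[v_0,v_1,v_6] = [v_1,v_6] − [v_0,v_6] + [v_0,v_1],
  ∂[v_2,v_3,v_5] = [v_3,v_5] − [v_2,v_5] + [v_2,v_3].
This gives a 18×12 integer matrix of rank 12; reducing to Smith normal form yields diagonal entries (1,1,1,1,1,1,1,1,1,1,1,2).

From H_k ≅ ker(∂_k) / im(∂_{k+1}) we obtain:

  H_0: rank C_0 − rank ∂_1 = 7 − 6 = 1, and the invariant factors of ∂_1 are all 1, so H_0 = Z.
  H_1: rank ker ∂_1 − rank ∂_2 = (18 − 6) − 12 = 0, and ∂_2 has invariant factor 2 > 1, so H_1 = Z/2Z.
  H_2: rank ker ∂_2 − rank ∂_3 = (12 − 12) − 0 = 0, and there is no ∂_3, so H_2 = 0.

As a check, the Euler characteristic is 7 − 18 + 12 = 1, which agrees with 1 − 0 + 0 = 1.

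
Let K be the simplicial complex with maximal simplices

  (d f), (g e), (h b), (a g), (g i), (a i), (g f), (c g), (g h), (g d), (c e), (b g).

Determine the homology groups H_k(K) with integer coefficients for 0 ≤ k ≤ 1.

Take the total order a < b < c < d < e < f < g < h < i on the vertex set. Then K (dimension 1) consists of the simplices:

  0-simplices (9): a, b, c, d, e, f, g, h, i
  1-simplices (12): ag, ai, bg, bh, ce, cg, df, dg, eg, fg, gh, gi

giving chain groups C_0 ≅ Z^9, C_1 ≅ Z^12.

Boundary ∂_1: C_1 → C_0 sends each edge [p,q] (with p < q) to q − p.
The resulting 9×12 matrix has rank 8, and its Smith normal form has invariant factors (1,1,1,1,1,1,1,1).

From H_k ≅ ker(∂_k) / im(∂_{k+1}) we obtain:

  H_0: rank C_0 − rank ∂_1 = 9 − 8 = 1, and the invariant factors of ∂_1 are all 1, so H_0 ≅ Z.
  H_1: rank ker ∂_1 − rank ∂_2 = (12 − 8) − 0 = 4, and there is no ∂_2, so H_1 ≅ Z^4.

As a check, the Euler characteristic is 9 − 12 = -3, which agrees with 1 − 4 = -3.

H_0 = Z,  H_1 = Z^4.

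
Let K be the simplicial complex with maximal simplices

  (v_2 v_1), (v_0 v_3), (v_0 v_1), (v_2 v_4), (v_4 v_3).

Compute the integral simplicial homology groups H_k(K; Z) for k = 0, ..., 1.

Fix the vertex order v_0 < v_1 < v_2 < v_3 < v_4 and write every simplex with vertices in increasing order. Then dim K = 1 and the simplices of K are:

  0-simplices (5): [v_0], [v_1], [v_2], [v_3], [v_4]
  1-simplices (5): [v_0,v_1], [v_0,v_3], [v_1,v_2], [v_2,v_4], [v_3,v_4]

giving chain groups C_0 ≅ Z^5, C_1 ≅ Z^5.

The boundary map ∂_1: C_1 → C_0 is given by ∂[p,q] = [q] − [p].
This gives a 5×5 integer matrix of rank 4; reducing to Smith normal form yields diagonal entries (1,1,1,1).

From H_k ≅ ker(∂_k) / im(∂_{k+1}) we obtain:

  H_0: rank C_0 − rank ∂_1 = 5 − 4 = 1, and the invariant factors of ∂_1 are all 1, so H_0 = Z.
  H_1: rank ker ∂_1 − rank ∂_2 = (5 − 4) − 0 = 1, and there is no ∂_2, so H_1 = Z.

As a check, the Euler characteristic is 5 − 5 = 0, which agrees with 1 − 1 = 0.
(K is a triangulation of the circle S^1.)

H_0 = Z,  H_1 = Z.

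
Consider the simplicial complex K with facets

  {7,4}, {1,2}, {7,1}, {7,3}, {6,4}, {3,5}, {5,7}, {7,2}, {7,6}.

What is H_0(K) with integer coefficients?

H_0 = Z.

Order the vertices as 1 < 2 < 3 < 4 < 5 < 6 < 7. Listing each simplex with vertices in this order, K has dimension 1 with simplices:

  0-simplices (7): [1], [2], [3], [4], [5], [6], [7]
  1-simplices (9): [1,2], [1,7], [2,7], [3,5], [3,7], [4,6], [4,7], [5,7], [6,7]

so the chain groups are C_0 ≅ Z^7, C_1 ≅ Z^9.

Boundary ∂_1: C_1 → C_0 sends each edge [p,q] (with p < q) to q − p.
As a 7×9 matrix over Z this has rank 6, with invariant factors (1,1,1,1,1,1).

Now H_k = ker ∂_k / im ∂_{k+1}, so:

  H_0: rank C_0 − rank ∂_1 = 7 − 6 = 1, and the invariant factors of ∂_1 are all 1, so H_0 = Z.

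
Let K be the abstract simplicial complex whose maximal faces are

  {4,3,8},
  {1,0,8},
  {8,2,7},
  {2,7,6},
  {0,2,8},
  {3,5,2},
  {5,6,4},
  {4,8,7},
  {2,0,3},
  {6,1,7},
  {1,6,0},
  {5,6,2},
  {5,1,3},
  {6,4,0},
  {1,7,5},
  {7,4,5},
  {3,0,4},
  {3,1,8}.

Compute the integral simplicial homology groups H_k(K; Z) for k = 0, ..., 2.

H_0 ≅ Z,  H_1 ≅ Z ⊕ Z/2,  H_2 = 0.

Take the total order 0 < 1 < 2 < 3 < 4 < 5 < 6 < 7 < 8 on the vertex set. Then K (dimension 2) consists of the simplices:

  0-simplices (9): [0], [1], [2], [3], [4], [5], [6], [7], [8]
  1-simplices (27): (27 of them)
  2-simplices (18): [0,1,6], [0,1,8], [0,2,3], [0,2,8], [0,3,4], [0,4,6], [1,3,5], [1,3,8], [1,5,7], [1,6,7], [2,3,5], [2,5,6], [2,6,7], [2,7,8], [3,4,8], [4,5,6], [4,5,7], [4,7,8]

giving chain groups C_0 ≅ Z^9, C_1 ≅ Z^27, C_2 ≅ Z^18.

Boundary ∂_1: C_1 → C_0 maps an edge to its endpoints' difference, ∂[p,q] = q − p. For instance
  ∂[4,7] = [7] − [4].
The resulting 9×27 matrix has rank 8, and its Smith normal form has invariant factors (1,1,1,1,1,1,1,1).

Boundary ∂_2: C_2 → C_1 sends each 2-simplex [p,q,r] to [q,r] − [p,r] + [p,q]. For instance
  ∂[1,6,7] = [6,7] − [1,7] + [1,6],
  ∂[0,4,6] = [4,6] − [0,6] + [0,4].
This gives a 27×18 integer matrix of rank 18; reducing to Smith normal form yields diagonal entries (1,1,1,1,1,1,1,1,1,1,1,1,1,1,1,1,1,2).

Now H_k = ker ∂_k / im ∂_{k+1}, so:

  H_0: rank C_0 − rank ∂_1 = 9 − 8 = 1, and the invariant factors of ∂_1 are all 1, so H_0 ≅ Z.
  H_1: rank ker ∂_1 − rank ∂_2 = (27 − 8) − 18 = 1, and ∂_2 has invariant factor 2 > 1, so H_1 ≅ Z ⊕ Z/2.
  H_2: rank ker ∂_2 − rank ∂_3 = (18 − 18) − 0 = 0, and there is no ∂_3, so H_2 ≅ 0.

(K is a triangulation of the Klein bottle.)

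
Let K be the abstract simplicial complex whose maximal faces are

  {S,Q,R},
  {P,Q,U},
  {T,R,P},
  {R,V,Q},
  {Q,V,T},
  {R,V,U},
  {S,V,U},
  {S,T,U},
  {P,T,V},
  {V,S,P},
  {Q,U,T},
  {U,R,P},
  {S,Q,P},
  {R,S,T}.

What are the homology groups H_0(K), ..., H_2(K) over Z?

H_0 ≅ Z,  H_1 ≅ Z^2,  H_2 ≅ Z.

K has 7 vertices, 21 edges, 14 triangles.
rank ∂_0 = 0, rank ∂_1 = 6 ⇒ b_0 = 7 − 0 − 6 = 1; all invariant factors of ∂_1 are 1 so no torsion. So H_0 ≅ Z.
rank ∂_1 = 6, rank ∂_2 = 13 ⇒ b_1 = 21 − 6 − 13 = 2; all invariant factors of ∂_2 are 1 so no torsion. So H_1 ≅ Z^2.
rank ∂_2 = 13, rank ∂_3 = 0 ⇒ b_2 = 14 − 13 − 0 = 1. So H_2 ≅ Z.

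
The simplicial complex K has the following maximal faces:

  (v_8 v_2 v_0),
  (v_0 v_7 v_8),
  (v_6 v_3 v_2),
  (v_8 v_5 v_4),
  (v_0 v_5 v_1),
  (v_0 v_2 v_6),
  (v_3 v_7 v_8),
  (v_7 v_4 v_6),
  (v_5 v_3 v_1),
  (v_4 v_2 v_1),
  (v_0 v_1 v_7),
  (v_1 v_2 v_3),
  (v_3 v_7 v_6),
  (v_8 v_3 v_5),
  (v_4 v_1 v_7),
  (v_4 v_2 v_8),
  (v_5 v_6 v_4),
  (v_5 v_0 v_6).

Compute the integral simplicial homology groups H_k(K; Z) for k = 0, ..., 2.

H_0 = Z,  H_1 = Z^2,  H_2 = Z.

Take the total order v_0 < v_1 < v_2 < v_3 < v_4 < v_5 < v_6 < v_7 < v_8 on the vertex set. Then K (dimension 2) consists of the simplices:

  0-simplices (9): [v_0], [v_1], [v_2], [v_3], [v_4], [v_5], [v_6], [v_7], [v_8]
  1-simplices (27): (27 of them)
  2-simplices (18): (18 of them)

Hence C_0 ≅ Z^9, C_1 ≅ Z^27, C_2 ≅ Z^18.

Boundary ∂_1: C_1 → C_0 sends each edge [p,q] (with p < q) to q − p.
This gives a 9×27 integer matrix of rank 8; reducing to Smith normal form yields diagonal entries (1,1,1,1,1,1,1,1).

∂_2: C_2 → C_1 maps a triangle to the signed sum of its edges. For instance
  ∂[v_1,v_4,v_7] = [v_4,v_7] − [v_1,v_7] + [v_1,v_4],
  ∂[v_4,v_5,v_6] = [v_5,v_6] − [v_4,v_6] + [v_4,v_5].
The 27×18 boundary matrix has rank 17 and Smith normal form diag(1,1,1,1,1,1,1,1,1,1,1,1,1,1,1,1,1).

Reading off H_k = ker ∂_k / im ∂_{k+1}:

  H_0: rank C_0 − rank ∂_1 = 9 − 8 = 1, and the invariant factors of ∂_1 are all 1, so H_0 ≅ Z.
  H_1: rank ker ∂_1 − rank ∂_2 = (27 − 8) − 17 = 2, and the invariant factors of ∂_2 are all 1, so H_1 ≅ Z^2.
  H_2: rank ker ∂_2 − rank ∂_3 = (18 − 17) − 0 = 1, and there is no ∂_3, so H_2 ≅ Z.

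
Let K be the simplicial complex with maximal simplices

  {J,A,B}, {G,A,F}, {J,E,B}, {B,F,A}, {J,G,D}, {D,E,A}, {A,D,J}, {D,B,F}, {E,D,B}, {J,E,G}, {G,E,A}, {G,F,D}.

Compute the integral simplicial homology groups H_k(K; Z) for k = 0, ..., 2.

H_0 = Z,  H_1 = Z/2,  H_2 = 0.

We work with the vertex ordering A < B < D < E < F < G < J. The simplices of K, each written with vertices in increasing order, are:

  0-simplices (7): A, B, D, E, F, G, J
  1-simplices (18): AB, AD, AE, AF, AG, AJ, BD, BE, BF, BJ, DE, DF, DG, DJ, EG, EJ, FG, GJ
  2-simplices (12): ABF, ABJ, ADE, ADJ, AEG, AFG, BDE, BDF, BEJ, DFG, DGJ, EGJ

Hence C_0 ≅ Z^7, C_1 ≅ Z^18, C_2 ≅ Z^12.

∂_1: C_1 → C_0 sends each edge [p,q] (with p < q) to q − p. For instance
  ∂DF = F − D.
As a 7×18 matrix over Z this has rank 6, with invariant factors (1,1,1,1,1,1).

The boundary map ∂_2: C_2 → C_1 maps a triangle to the signed sum of its edges. For instance
  ∂ABJ = BJ − AJ + AB,
  ∂DGJ = GJ − DJ + DG.
As a 18×12 matrix over Z this has rank 12, with invariant factors (1,1,1,1,1,1,1,1,1,1,1,2).

Reading off H_k = ker ∂_k / im ∂_{k+1}:

  H_0: rank C_0 − rank ∂_1 = 7 − 6 = 1, and the invariant factors of ∂_1 are all 1, so H_0 ≅ Z.
  H_1: rank ker ∂_1 − rank ∂_2 = (18 − 6) − 12 = 0, and ∂_2 has invariant factor 2 > 1, so H_1 ≅ Z/2.
  H_2: rank ker ∂_2 − rank ∂_3 = (12 − 12) − 0 = 0, and there is no ∂_3, so H_2 ≅ 0.

(K is a triangulation of the real projective plane RP^2.)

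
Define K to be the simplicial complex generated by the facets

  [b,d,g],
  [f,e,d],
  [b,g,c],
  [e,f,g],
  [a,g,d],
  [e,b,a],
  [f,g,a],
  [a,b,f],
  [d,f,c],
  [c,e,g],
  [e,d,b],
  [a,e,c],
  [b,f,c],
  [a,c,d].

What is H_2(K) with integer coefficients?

H_2 = Z.

Fix the vertex order a < b < c < d < e < f < g and write every simplex with vertices in increasing order. Then dim K = 2 and the simplices of K are:

  0-simplices (7): a, b, c, d, e, f, g
  1-simplices (21): ab, ac, ad, ae, af, ag, bc, bd, be, bf, bg, cd, ce, cf, cg, de, df, dg, ef, eg, fg
  2-simplices (14): abe, abf, acd, ace, adg, afg, bcf, bcg, bde, bdg, cdf, ceg, def, efg

giving chain groups C_0 ≅ Z^7, C_1 ≅ Z^21, C_2 ≅ Z^14.

The boundary map ∂_1: C_1 → C_0 maps an edge to its endpoints' difference, ∂[p,q] = q − p. For instance
  ∂af = f − a.
The 7×21 boundary matrix has rank 6 and Smith normal form diag(1,1,1,1,1,1).

The boundary map ∂_2: C_2 → C_1 maps a triangle to the signed sum of its edges. For instance
  ∂cdf = df − cf + cd,
  ∂bde = de − be + bd.
This gives a 21×14 integer matrix of rank 13; reducing to Smith normal form yields diagonal entries (1,1,1,1,1,1,1,1,1,1,1,1,1).

From H_k ≅ ker(∂_k) / im(∂_{k+1}) we obtain:

  H_2: rank ker ∂_2 − rank ∂_3 = (14 − 13) − 0 = 1, and there is no ∂_3, so H_2 = Z.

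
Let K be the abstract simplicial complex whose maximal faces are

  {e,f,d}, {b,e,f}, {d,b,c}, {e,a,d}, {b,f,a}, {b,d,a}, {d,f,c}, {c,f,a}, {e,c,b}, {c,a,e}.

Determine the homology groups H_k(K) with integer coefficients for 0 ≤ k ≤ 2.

H_0 = Z,  H_1 = Z_2,  H_2 = 0.

We work with the vertex ordering a < b < c < d < e < f. The simplices of K, each written with vertices in increasing order, are:

  0-simplices (6): a, b, c, d, e, f
  1-simplices (15): ab, ac, ad, ae, af, bc, bd, be, bf, cd, ce, cf, de, df, ef
  2-simplices (10): abd, abf, ace, acf, ade, bcd, bce, bef, cdf, def

Hence C_0 ≅ Z^6, C_1 ≅ Z^15, C_2 ≅ Z^10.

∂_1: C_1 → C_0 is given by ∂[p,q] = [q] − [p]. For instance
  ∂ac = c − a.
The 6×15 boundary matrix has rank 5 and Smith normal form diag(1,1,1,1,1).

∂_2: C_2 → C_1 sends each 2-simplex [p,q,r] to [q,r] − [p,r] + [p,q]. For instance
  ∂cdf = df − cf + cd,
  ∂abf = bf − af + ab.
As a 15×10 matrix over Z this has rank 10, with invariant factors (1,1,1,1,1,1,1,1,1,2).

From H_k ≅ ker(∂_k) / im(∂_{k+1}) we obtain:

  H_0: rank C_0 − rank ∂_1 = 6 − 5 = 1, and the invariant factors of ∂_1 are all 1, so H_0 ≅ Z.
  H_1: rank ker ∂_1 − rank ∂_2 = (15 − 5) − 10 = 0, and ∂_2 has invariant factor 2 > 1, so H_1 ≅ Z_2.
  H_2: rank ker ∂_2 − rank ∂_3 = (10 − 10) − 0 = 0, and there is no ∂_3, so H_2 ≅ 0.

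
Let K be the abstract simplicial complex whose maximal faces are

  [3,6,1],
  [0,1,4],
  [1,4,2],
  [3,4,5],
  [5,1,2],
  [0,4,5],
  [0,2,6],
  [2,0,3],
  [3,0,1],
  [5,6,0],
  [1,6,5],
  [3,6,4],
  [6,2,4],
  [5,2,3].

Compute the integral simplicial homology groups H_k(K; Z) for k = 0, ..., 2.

H_0 = Z,  H_1 = Z^2,  H_2 = Z.

Fix the vertex order 0 < 1 < 2 < 3 < 4 < 5 < 6 and write every simplex with vertices in increasing order. Then dim K = 2 and the simplices of K are:

  0-simplices (7): [0], [1], [2], [3], [4], [5], [6]
  1-simplices (21): [0,1], [0,2], [0,3], [0,4], [0,5], [0,6], [1,2], [1,3], [1,4], [1,5], [1,6], [2,3], [2,4], [2,5], [2,6], [3,4], [3,5], [3,6], [4,5], [4,6], [5,6]
  2-simplices (14): [0,1,3], [0,1,4], [0,2,3], [0,2,6], [0,4,5], [0,5,6], [1,2,4], [1,2,5], [1,3,6], [1,5,6], [2,3,5], [2,4,6], [3,4,5], [3,4,6]

Hence C_0 ≅ Z^7, C_1 ≅ Z^21, C_2 ≅ Z^14.

∂_1: C_1 → C_0 sends each edge [p,q] (with p < q) to q − p. For instance
  ∂[0,2] = [2] − [0].
The 7×21 boundary matrix has rank 6 and Smith normal form diag(1,1,1,1,1,1).

Boundary ∂_2: C_2 → C_1 acts by ∂[p,q,r] = [q,r] − [p,r] + [p,q]. For instance
  ∂[0,2,6] = [2,6] − [0,6] + [0,2],
  ∂[0,4,5] = [4,5] − [0,5] + [0,4].
The resulting 21×14 matrix has rank 13, and its Smith normal form has invariant factors (1,1,1,1,1,1,1,1,1,1,1,1,1).

Now H_k = ker ∂_k / im ∂_{k+1}, so:

  H_0: rank C_0 − rank ∂_1 = 7 − 6 = 1, and the invariant factors of ∂_1 are all 1, so H_0 = Z.
  H_1: rank ker ∂_1 − rank ∂_2 = (21 − 6) − 13 = 2, and the invariant factors of ∂_2 are all 1, so H_1 = Z^2.
  H_2: rank ker ∂_2 − rank ∂_3 = (14 − 13) − 0 = 1, and there is no ∂_3, so H_2 = Z.

As a check, the Euler characteristic is 7 − 21 + 14 = 0, which agrees with 1 − 2 + 1 = 0.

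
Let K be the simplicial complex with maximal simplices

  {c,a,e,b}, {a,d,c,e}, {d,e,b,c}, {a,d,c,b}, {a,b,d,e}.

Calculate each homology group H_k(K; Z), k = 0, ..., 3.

Order the vertices as a < b < c < d < e. Listing each simplex with vertices in this order, K has dimension 3 with simplices:

  0-simplices (5): a, b, c, d, e
  1-simplices (10): ab, ac, ad, ae, bc, bd, be, cd, ce, de
  2-simplices (10): abc, abd, abe, acd, ace, ade, bcd, bce, bde, cde
  3-simplices (5): abcd, abce, abde, acde, bcde

giving chain groups C_0 ≅ Z^5, C_1 ≅ Z^10, C_2 ≅ Z^10, C_3 ≅ Z^5.

Boundary ∂_1: C_1 → C_0 sends each edge [p,q] (with p < q) to q − p.
As a 5×10 matrix over Z this has rank 4, with invariant factors (1,1,1,1).

The boundary map ∂_2: C_2 → C_1 acts by ∂[p,q,r] = [q,r] − [p,r] + [p,q]. For instance
  ∂abd = bd − ad + ab,
  ∂acd = cd − ad + ac.
The resulting 10×10 matrix has rank 6, and its Smith normal form has invariant factors (1,1,1,1,1,1).

Boundary ∂_3: C_3 → C_2 sends each 3-simplex σ to the alternating sum Σ_i (−1)^i (σ with its i-th vertex removed). For instance
  ∂bcde = cde − bde + bce − bcd,
  ∂abce = bce − ace + abe − abc.
This gives a 10×5 integer matrix of rank 4; reducing to Smith normal form yields diagonal entries (1,1,1,1).

Reading off H_k = ker ∂_k / im ∂_{k+1}:

  H_0: rank C_0 − rank ∂_1 = 5 − 4 = 1, and the invariant factors of ∂_1 are all 1, so H_0 ≅ Z.
  H_1: rank ker ∂_1 − rank ∂_2 = (10 − 4) − 6 = 0, and the invariant factors of ∂_2 are all 1, so H_1 ≅ 0.
  H_2: rank ker ∂_2 − rank ∂_3 = (10 − 6) − 4 = 0, and the invariant factors of ∂_3 are all 1, so H_2 ≅ 0.
  H_3: rank ker ∂_3 − rank ∂_4 = (5 − 4) − 0 = 1, and there is no ∂_4, so H_3 ≅ Z.

H_0 = Z,  H_1 = 0,  H_2 = 0,  H_3 = Z.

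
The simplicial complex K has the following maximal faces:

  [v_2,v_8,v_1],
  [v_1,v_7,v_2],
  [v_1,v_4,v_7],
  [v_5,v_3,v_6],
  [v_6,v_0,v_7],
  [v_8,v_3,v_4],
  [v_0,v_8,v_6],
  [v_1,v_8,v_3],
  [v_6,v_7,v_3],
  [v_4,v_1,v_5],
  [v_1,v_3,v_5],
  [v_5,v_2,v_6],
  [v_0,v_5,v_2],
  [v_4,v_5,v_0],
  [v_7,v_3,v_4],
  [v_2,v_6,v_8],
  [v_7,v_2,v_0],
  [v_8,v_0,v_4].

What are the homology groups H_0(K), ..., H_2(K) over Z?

H_0 = Z,  H_1 = Z ⊕ Z/2Z,  H_2 = 0.

Fix the vertex order v_0 < v_1 < v_2 < v_3 < v_4 < v_5 < v_6 < v_7 < v_8 and write every simplex with vertices in increasing order. Then dim K = 2 and the simplices of K are:

  0-simplices (9): [v_0], [v_1], [v_2], [v_3], [v_4], [v_5], [v_6], [v_7], [v_8]
  1-simplices (27): (27 of them)
  2-simplices (18): (18 of them)

giving chain groups C_0 ≅ Z^9, C_1 ≅ Z^27, C_2 ≅ Z^18.

∂_1: C_1 → C_0 is given by ∂[p,q] = [q] − [p]. For instance
  ∂[v_2,v_7] = [v_7] − [v_2].
The resulting 9×27 matrix has rank 8, and its Smith normal form has invariant factors (1,1,1,1,1,1,1,1).

∂_2: C_2 → C_1 maps a triangle to the signed sum of its edges. For instance
  ∂[v_0,v_2,v_5] = [v_2,v_5] − [v_0,v_5] + [v_0,v_2],
  ∂[v_1,v_2,v_7] = [v_2,v_7] − [v_1,v_7] + [v_1,v_2].
The resulting 27×18 matrix has rank 18, and its Smith normal form has invariant factors (1,1,1,1,1,1,1,1,1,1,1,1,1,1,1,1,1,2).

Now H_k = ker ∂_k / im ∂_{k+1}, so:

  H_0: rank C_0 − rank ∂_1 = 9 − 8 = 1, and the invariant factors of ∂_1 are all 1, so H_0 = Z.
  H_1: rank ker ∂_1 − rank ∂_2 = (27 − 8) − 18 = 1, and ∂_2 has invariant factor 2 > 1, so H_1 = Z ⊕ Z/2Z.
  H_2: rank ker ∂_2 − rank ∂_3 = (18 − 18) − 0 = 0, and there is no ∂_3, so H_2 = 0.

(K is a triangulation of the Klein bottle.)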